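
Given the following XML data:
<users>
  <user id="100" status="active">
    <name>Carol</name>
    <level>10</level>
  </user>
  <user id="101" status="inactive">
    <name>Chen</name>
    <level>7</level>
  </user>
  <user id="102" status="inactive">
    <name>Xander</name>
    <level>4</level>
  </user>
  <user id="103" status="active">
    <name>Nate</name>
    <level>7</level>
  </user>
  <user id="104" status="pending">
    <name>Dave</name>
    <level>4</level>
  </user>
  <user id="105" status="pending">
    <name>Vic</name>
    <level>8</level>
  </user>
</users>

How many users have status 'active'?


Counting users with status='active':
  Carol (id=100) -> MATCH
  Nate (id=103) -> MATCH
Count: 2

ANSWER: 2


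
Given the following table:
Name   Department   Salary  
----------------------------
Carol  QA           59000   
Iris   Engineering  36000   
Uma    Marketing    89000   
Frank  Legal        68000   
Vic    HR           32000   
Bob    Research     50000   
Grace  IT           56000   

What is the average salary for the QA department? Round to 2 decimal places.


QA department members:
  Carol: 59000
Sum = 59000
Count = 1
Average = 59000 / 1 = 59000.00

ANSWER: 59000.00


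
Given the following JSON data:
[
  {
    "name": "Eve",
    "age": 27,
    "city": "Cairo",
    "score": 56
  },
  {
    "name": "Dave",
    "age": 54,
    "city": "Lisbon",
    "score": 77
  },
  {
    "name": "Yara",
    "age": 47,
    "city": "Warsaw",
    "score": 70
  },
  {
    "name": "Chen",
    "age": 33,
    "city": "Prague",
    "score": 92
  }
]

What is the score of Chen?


Looking up record where name = Chen
Record index: 3
Field 'score' = 92

ANSWER: 92


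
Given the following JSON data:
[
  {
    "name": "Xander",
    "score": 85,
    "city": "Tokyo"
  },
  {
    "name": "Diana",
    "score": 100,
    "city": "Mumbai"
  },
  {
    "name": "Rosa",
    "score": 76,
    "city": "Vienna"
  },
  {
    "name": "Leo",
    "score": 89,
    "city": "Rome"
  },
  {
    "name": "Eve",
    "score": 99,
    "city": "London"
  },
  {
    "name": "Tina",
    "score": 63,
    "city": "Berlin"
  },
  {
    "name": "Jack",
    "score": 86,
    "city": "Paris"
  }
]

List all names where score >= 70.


Filtering records where score >= 70:
  Xander (score=85) -> YES
  Diana (score=100) -> YES
  Rosa (score=76) -> YES
  Leo (score=89) -> YES
  Eve (score=99) -> YES
  Tina (score=63) -> no
  Jack (score=86) -> YES


ANSWER: Xander, Diana, Rosa, Leo, Eve, Jack


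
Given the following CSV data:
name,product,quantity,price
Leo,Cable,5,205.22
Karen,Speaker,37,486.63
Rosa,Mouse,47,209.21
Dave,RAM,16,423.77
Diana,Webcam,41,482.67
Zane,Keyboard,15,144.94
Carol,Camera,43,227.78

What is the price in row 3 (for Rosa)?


Row 3: Rosa
Column 'price' = 209.21

ANSWER: 209.21


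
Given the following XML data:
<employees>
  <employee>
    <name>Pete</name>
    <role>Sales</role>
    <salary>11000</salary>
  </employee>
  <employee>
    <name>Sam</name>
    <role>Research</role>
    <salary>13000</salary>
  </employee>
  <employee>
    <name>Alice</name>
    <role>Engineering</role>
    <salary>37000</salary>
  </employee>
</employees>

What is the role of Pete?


Searching for <employee> with <name>Pete</name>
Found at position 1
<role>Sales</role>

ANSWER: Sales


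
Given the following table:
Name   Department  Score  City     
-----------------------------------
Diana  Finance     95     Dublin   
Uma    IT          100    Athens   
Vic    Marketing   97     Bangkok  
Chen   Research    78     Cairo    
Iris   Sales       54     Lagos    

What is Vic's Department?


Row 3: Vic
Department = Marketing

ANSWER: Marketing


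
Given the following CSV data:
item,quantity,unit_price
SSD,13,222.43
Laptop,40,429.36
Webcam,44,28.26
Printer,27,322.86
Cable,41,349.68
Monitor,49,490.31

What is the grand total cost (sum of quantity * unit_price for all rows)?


Computing row totals:
  SSD: 13 * 222.43 = 2891.59
  Laptop: 40 * 429.36 = 17174.4
  Webcam: 44 * 28.26 = 1243.44
  Printer: 27 * 322.86 = 8717.22
  Cable: 41 * 349.68 = 14336.88
  Monitor: 49 * 490.31 = 24025.19
Grand total = 2891.59 + 17174.4 + 1243.44 + 8717.22 + 14336.88 + 24025.19 = 68388.72

ANSWER: 68388.72


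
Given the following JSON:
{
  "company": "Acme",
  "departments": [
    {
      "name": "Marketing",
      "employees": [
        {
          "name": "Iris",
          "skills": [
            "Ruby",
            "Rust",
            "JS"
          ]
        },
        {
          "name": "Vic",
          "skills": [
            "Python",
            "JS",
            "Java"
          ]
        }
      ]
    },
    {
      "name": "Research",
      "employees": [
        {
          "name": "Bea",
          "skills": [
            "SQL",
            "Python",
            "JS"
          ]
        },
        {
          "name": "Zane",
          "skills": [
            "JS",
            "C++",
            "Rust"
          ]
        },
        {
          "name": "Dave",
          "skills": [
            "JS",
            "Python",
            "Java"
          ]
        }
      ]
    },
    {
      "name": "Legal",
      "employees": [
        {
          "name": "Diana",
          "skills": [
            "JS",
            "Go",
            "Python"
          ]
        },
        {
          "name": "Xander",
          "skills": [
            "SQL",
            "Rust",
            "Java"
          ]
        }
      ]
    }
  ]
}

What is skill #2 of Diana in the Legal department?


Path: departments[2].employees[0].skills[1]
Value: Go

ANSWER: Go


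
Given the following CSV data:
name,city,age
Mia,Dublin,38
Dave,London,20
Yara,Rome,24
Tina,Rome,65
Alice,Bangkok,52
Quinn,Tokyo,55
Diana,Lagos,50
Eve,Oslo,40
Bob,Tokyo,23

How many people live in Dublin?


Scanning city column for 'Dublin':
  Row 1: Mia -> MATCH
Total matches: 1

ANSWER: 1


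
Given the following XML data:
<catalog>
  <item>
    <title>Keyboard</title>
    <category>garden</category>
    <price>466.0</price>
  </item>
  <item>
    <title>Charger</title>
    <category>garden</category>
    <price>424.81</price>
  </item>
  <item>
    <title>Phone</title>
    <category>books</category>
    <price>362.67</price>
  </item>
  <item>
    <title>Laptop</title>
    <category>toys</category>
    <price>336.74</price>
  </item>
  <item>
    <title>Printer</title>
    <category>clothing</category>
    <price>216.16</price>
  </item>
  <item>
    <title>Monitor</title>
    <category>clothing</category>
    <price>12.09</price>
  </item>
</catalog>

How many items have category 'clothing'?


Scanning <item> elements for <category>clothing</category>:
  Item 5: Printer -> MATCH
  Item 6: Monitor -> MATCH
Count: 2

ANSWER: 2


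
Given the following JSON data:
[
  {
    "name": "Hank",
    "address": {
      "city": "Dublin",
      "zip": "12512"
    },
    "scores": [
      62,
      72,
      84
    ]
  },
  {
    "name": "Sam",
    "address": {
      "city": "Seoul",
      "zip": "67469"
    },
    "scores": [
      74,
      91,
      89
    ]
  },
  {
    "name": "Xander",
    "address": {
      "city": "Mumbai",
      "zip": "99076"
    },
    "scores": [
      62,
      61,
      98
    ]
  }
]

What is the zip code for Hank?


Path: records[0].address.zip
Value: 12512

ANSWER: 12512


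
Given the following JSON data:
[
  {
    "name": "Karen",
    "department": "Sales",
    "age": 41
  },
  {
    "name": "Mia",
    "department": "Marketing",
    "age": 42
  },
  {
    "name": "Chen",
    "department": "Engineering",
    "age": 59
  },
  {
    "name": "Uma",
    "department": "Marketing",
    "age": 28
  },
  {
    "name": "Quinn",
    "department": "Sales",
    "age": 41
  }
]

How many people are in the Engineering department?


Scanning records for department = Engineering
  Record 2: Chen
Count: 1

ANSWER: 1


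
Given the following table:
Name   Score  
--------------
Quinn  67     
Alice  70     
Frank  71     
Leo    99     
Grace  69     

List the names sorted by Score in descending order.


Sorting by Score (descending):
  Leo: 99
  Frank: 71
  Alice: 70
  Grace: 69
  Quinn: 67


ANSWER: Leo, Frank, Alice, Grace, Quinn


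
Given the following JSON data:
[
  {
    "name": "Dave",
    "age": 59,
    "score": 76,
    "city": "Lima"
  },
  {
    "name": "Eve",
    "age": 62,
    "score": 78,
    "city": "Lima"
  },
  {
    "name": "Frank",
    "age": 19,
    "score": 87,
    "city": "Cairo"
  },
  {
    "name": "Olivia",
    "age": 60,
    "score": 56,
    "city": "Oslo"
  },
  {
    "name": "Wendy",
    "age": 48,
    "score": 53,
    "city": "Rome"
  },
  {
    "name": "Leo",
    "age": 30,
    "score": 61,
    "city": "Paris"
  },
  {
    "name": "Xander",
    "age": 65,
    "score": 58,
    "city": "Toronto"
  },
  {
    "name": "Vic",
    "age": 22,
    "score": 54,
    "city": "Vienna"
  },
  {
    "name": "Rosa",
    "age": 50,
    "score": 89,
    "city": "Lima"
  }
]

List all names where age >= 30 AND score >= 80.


Checking both conditions:
  Dave (age=59, score=76) -> no
  Eve (age=62, score=78) -> no
  Frank (age=19, score=87) -> no
  Olivia (age=60, score=56) -> no
  Wendy (age=48, score=53) -> no
  Leo (age=30, score=61) -> no
  Xander (age=65, score=58) -> no
  Vic (age=22, score=54) -> no
  Rosa (age=50, score=89) -> YES


ANSWER: Rosa


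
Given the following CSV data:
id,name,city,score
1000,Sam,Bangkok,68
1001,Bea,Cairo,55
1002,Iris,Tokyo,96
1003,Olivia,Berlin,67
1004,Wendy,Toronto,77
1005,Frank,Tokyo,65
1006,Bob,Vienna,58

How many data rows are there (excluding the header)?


Counting rows (excluding header):
Header: id,name,city,score
Data rows: 7

ANSWER: 7


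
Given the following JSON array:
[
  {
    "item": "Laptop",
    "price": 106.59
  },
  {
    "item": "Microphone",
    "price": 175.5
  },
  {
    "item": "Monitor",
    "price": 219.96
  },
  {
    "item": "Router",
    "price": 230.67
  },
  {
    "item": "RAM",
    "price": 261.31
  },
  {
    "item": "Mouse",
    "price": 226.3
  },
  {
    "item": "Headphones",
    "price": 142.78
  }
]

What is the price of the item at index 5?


Array index 5 -> Mouse
price = 226.3

ANSWER: 226.3


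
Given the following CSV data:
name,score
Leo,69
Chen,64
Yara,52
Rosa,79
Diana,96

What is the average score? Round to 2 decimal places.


Scores: 69, 64, 52, 79, 96
Sum = 360
Count = 5
Average = 360 / 5 = 72.00

ANSWER: 72.00


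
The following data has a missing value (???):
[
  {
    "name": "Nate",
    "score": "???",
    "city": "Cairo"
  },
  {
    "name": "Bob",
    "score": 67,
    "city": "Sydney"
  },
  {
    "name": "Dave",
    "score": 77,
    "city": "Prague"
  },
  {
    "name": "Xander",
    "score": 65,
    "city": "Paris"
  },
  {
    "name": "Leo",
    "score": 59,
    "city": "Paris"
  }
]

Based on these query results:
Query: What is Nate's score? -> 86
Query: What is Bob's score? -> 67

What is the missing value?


The missing value is Nate's score
From query: Nate's score = 86

ANSWER: 86


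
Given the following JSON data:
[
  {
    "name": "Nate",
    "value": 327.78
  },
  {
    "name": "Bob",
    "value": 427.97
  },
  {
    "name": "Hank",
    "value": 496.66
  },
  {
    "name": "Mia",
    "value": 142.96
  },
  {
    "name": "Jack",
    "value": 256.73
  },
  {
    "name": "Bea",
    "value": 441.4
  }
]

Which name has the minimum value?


Comparing values:
  Nate: 327.78
  Bob: 427.97
  Hank: 496.66
  Mia: 142.96
  Jack: 256.73
  Bea: 441.4
Minimum: Mia (142.96)

ANSWER: Mia


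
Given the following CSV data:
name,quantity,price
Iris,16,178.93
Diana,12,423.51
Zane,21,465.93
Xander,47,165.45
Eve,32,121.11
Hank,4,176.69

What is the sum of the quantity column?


Values in 'quantity' column:
  Row 1: 16
  Row 2: 12
  Row 3: 21
  Row 4: 47
  Row 5: 32
  Row 6: 4
Sum = 16 + 12 + 21 + 47 + 32 + 4 = 132

ANSWER: 132


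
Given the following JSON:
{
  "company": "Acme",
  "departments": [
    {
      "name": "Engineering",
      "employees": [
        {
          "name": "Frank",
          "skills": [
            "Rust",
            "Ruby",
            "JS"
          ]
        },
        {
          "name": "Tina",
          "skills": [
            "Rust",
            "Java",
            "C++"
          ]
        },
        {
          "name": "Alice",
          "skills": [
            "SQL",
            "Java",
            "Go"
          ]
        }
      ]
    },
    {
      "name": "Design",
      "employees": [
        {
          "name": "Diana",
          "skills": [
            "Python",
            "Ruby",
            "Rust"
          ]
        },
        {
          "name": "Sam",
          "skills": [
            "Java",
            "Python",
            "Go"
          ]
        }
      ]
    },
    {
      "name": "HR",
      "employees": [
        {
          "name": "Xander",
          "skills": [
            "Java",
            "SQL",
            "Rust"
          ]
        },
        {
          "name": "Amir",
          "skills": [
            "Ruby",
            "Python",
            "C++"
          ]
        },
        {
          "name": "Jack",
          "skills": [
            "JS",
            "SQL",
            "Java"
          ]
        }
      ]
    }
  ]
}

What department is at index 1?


Path: departments[1].name
Value: Design

ANSWER: Design


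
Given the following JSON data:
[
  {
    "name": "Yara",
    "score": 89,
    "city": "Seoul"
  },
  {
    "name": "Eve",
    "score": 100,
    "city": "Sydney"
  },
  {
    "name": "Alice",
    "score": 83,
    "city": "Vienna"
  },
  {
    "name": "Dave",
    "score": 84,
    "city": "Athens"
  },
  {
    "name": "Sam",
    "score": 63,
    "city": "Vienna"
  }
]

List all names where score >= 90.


Filtering records where score >= 90:
  Yara (score=89) -> no
  Eve (score=100) -> YES
  Alice (score=83) -> no
  Dave (score=84) -> no
  Sam (score=63) -> no


ANSWER: Eve


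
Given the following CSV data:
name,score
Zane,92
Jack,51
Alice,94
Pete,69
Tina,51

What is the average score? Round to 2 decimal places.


Scores: 92, 51, 94, 69, 51
Sum = 357
Count = 5
Average = 357 / 5 = 71.40

ANSWER: 71.40


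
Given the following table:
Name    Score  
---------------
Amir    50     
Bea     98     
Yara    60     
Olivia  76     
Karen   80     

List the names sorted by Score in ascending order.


Sorting by Score (ascending):
  Amir: 50
  Yara: 60
  Olivia: 76
  Karen: 80
  Bea: 98


ANSWER: Amir, Yara, Olivia, Karen, Bea


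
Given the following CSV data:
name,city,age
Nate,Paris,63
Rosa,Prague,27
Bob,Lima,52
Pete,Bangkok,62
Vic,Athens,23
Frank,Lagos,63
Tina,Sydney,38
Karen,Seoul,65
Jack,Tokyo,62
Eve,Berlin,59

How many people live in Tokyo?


Scanning city column for 'Tokyo':
  Row 9: Jack -> MATCH
Total matches: 1

ANSWER: 1


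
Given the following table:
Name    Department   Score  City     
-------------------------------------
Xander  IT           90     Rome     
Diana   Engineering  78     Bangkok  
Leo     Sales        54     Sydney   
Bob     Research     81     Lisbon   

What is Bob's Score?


Row 4: Bob
Score = 81

ANSWER: 81


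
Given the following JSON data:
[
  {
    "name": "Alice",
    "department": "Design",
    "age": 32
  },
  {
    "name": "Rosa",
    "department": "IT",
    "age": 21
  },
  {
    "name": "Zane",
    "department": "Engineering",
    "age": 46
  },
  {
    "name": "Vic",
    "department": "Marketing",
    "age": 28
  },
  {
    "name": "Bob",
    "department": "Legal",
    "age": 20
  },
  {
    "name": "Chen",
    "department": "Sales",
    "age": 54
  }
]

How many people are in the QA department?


Scanning records for department = QA
  No matches found
Count: 0

ANSWER: 0


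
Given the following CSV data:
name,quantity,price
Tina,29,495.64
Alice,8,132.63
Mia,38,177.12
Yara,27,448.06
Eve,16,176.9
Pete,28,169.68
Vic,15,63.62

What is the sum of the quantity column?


Values in 'quantity' column:
  Row 1: 29
  Row 2: 8
  Row 3: 38
  Row 4: 27
  Row 5: 16
  Row 6: 28
  Row 7: 15
Sum = 29 + 8 + 38 + 27 + 16 + 28 + 15 = 161

ANSWER: 161


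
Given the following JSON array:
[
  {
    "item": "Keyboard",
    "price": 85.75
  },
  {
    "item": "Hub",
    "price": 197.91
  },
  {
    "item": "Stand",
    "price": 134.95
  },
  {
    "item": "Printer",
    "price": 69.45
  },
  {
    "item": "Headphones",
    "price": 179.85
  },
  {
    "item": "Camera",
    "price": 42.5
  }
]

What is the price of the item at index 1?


Array index 1 -> Hub
price = 197.91

ANSWER: 197.91


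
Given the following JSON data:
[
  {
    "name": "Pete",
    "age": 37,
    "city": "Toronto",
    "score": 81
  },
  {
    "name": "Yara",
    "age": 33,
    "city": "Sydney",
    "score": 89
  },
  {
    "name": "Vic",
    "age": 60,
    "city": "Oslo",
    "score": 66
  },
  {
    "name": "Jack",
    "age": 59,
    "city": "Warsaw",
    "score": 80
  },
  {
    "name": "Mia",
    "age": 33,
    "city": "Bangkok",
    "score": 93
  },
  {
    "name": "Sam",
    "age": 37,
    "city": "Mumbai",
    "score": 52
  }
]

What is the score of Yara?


Looking up record where name = Yara
Record index: 1
Field 'score' = 89

ANSWER: 89


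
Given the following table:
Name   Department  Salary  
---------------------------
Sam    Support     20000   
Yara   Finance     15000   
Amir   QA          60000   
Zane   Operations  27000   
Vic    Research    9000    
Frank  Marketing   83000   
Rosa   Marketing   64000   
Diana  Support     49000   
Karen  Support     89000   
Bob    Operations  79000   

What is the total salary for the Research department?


Research department members:
  Vic: 9000
Total = 9000 = 9000

ANSWER: 9000


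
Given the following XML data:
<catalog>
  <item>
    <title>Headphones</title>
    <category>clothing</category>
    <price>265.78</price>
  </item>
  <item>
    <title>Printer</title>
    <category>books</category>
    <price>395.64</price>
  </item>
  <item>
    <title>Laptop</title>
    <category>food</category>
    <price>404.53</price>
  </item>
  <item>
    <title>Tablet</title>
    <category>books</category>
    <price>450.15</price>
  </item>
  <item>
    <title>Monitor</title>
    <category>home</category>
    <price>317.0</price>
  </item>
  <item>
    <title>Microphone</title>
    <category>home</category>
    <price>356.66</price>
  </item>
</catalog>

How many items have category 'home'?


Scanning <item> elements for <category>home</category>:
  Item 5: Monitor -> MATCH
  Item 6: Microphone -> MATCH
Count: 2

ANSWER: 2


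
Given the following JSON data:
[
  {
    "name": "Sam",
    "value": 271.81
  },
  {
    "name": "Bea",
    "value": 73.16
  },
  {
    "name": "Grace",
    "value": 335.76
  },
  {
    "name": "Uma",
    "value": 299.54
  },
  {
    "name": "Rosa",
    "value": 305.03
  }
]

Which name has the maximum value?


Comparing values:
  Sam: 271.81
  Bea: 73.16
  Grace: 335.76
  Uma: 299.54
  Rosa: 305.03
Maximum: Grace (335.76)

ANSWER: Grace


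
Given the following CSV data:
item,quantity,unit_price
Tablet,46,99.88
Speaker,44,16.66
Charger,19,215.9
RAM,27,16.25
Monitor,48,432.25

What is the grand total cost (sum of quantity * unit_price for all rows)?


Computing row totals:
  Tablet: 46 * 99.88 = 4594.48
  Speaker: 44 * 16.66 = 733.04
  Charger: 19 * 215.9 = 4102.1
  RAM: 27 * 16.25 = 438.75
  Monitor: 48 * 432.25 = 20748.0
Grand total = 4594.48 + 733.04 + 4102.1 + 438.75 + 20748.0 = 30616.37

ANSWER: 30616.37


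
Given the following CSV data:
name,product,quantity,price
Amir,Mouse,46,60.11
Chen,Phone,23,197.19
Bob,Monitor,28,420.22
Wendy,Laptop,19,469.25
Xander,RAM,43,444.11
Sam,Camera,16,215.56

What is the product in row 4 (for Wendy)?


Row 4: Wendy
Column 'product' = Laptop

ANSWER: Laptop


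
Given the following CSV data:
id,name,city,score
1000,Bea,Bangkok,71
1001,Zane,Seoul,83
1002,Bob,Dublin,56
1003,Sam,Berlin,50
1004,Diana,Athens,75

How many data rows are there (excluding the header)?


Counting rows (excluding header):
Header: id,name,city,score
Data rows: 5

ANSWER: 5


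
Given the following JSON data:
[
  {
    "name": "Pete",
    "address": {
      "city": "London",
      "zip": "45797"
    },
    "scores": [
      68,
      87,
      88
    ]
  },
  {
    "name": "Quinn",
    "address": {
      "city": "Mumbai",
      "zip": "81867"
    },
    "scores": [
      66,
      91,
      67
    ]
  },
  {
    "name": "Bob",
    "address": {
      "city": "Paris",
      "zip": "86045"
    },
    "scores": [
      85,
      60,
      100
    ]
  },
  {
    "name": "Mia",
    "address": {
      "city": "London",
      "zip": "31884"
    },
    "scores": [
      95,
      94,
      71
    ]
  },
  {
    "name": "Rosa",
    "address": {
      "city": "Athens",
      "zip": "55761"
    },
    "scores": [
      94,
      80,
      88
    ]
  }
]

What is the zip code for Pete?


Path: records[0].address.zip
Value: 45797

ANSWER: 45797


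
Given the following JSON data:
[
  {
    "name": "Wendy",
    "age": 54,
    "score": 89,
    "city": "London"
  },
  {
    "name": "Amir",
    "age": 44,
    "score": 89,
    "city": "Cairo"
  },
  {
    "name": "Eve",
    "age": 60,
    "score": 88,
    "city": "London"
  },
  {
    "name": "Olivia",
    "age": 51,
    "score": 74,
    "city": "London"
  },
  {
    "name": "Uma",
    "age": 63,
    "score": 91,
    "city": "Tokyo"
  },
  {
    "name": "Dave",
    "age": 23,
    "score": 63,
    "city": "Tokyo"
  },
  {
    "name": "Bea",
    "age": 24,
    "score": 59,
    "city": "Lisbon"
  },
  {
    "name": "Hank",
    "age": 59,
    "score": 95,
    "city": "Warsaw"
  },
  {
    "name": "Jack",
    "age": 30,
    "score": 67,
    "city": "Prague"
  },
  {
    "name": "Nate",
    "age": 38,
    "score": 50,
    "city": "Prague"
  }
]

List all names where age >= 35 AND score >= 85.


Checking both conditions:
  Wendy (age=54, score=89) -> YES
  Amir (age=44, score=89) -> YES
  Eve (age=60, score=88) -> YES
  Olivia (age=51, score=74) -> no
  Uma (age=63, score=91) -> YES
  Dave (age=23, score=63) -> no
  Bea (age=24, score=59) -> no
  Hank (age=59, score=95) -> YES
  Jack (age=30, score=67) -> no
  Nate (age=38, score=50) -> no


ANSWER: Wendy, Amir, Eve, Uma, Hank


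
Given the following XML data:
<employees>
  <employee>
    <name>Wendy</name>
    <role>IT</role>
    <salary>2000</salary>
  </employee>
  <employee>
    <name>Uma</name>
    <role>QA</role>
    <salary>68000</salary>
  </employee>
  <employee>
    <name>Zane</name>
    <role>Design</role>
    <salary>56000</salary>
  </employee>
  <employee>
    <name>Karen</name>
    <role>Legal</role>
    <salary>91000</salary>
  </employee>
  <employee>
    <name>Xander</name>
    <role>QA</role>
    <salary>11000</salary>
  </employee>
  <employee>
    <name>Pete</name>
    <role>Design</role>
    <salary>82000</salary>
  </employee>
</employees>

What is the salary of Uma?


Searching for <employee> with <name>Uma</name>
Found at position 2
<salary>68000</salary>

ANSWER: 68000


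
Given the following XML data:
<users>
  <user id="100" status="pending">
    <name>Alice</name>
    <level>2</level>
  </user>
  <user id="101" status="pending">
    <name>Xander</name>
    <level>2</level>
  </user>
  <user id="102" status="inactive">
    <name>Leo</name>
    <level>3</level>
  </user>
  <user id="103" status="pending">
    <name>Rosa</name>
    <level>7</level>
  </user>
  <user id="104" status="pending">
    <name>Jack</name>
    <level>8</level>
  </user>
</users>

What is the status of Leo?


Finding user with name = Leo
user id="102" status="inactive"

ANSWER: inactive


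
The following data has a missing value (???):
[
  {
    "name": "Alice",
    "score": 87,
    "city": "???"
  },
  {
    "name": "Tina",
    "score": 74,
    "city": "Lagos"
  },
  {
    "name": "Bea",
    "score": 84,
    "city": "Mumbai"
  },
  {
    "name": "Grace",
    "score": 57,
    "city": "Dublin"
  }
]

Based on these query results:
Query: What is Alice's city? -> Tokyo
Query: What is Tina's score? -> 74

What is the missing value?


The missing value is Alice's city
From query: Alice's city = Tokyo

ANSWER: Tokyo


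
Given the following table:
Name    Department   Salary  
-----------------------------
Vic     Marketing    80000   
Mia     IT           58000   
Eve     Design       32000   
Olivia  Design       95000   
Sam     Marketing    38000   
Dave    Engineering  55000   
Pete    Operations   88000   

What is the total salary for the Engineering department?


Engineering department members:
  Dave: 55000
Total = 55000 = 55000

ANSWER: 55000


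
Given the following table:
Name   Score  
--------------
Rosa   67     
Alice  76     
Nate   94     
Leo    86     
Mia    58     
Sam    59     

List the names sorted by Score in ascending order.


Sorting by Score (ascending):
  Mia: 58
  Sam: 59
  Rosa: 67
  Alice: 76
  Leo: 86
  Nate: 94


ANSWER: Mia, Sam, Rosa, Alice, Leo, Nate


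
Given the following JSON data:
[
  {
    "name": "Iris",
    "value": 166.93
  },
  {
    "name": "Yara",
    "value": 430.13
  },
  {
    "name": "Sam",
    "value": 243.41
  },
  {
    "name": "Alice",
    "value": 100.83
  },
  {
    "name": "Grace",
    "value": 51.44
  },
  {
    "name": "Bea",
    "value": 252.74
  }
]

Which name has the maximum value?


Comparing values:
  Iris: 166.93
  Yara: 430.13
  Sam: 243.41
  Alice: 100.83
  Grace: 51.44
  Bea: 252.74
Maximum: Yara (430.13)

ANSWER: Yara


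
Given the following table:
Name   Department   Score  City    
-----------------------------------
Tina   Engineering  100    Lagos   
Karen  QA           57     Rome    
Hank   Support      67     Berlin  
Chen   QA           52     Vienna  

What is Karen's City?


Row 2: Karen
City = Rome

ANSWER: Rome


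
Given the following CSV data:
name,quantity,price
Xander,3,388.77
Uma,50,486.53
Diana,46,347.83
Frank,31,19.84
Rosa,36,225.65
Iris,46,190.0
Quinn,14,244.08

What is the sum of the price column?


Values in 'price' column:
  Row 1: 388.77
  Row 2: 486.53
  Row 3: 347.83
  Row 4: 19.84
  Row 5: 225.65
  Row 6: 190.0
  Row 7: 244.08
Sum = 388.77 + 486.53 + 347.83 + 19.84 + 225.65 + 190.0 + 244.08 = 1902.7

ANSWER: 1902.7


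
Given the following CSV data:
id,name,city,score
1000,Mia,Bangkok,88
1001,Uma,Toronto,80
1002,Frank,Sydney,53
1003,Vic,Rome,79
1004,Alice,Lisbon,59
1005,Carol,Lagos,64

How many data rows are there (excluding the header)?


Counting rows (excluding header):
Header: id,name,city,score
Data rows: 6

ANSWER: 6


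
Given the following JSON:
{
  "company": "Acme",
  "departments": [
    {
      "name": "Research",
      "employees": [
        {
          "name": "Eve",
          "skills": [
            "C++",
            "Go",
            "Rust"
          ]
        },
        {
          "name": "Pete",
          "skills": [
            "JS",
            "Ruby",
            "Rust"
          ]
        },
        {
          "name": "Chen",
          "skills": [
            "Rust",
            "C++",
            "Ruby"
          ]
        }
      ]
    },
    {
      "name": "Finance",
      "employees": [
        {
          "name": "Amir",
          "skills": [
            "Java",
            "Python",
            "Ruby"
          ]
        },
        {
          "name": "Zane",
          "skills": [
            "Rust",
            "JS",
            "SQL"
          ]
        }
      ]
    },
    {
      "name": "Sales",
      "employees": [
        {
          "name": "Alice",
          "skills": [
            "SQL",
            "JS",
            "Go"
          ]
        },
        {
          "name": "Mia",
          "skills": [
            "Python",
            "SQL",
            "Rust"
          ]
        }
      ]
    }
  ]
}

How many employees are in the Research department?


Path: departments[0].employees
Count: 3

ANSWER: 3


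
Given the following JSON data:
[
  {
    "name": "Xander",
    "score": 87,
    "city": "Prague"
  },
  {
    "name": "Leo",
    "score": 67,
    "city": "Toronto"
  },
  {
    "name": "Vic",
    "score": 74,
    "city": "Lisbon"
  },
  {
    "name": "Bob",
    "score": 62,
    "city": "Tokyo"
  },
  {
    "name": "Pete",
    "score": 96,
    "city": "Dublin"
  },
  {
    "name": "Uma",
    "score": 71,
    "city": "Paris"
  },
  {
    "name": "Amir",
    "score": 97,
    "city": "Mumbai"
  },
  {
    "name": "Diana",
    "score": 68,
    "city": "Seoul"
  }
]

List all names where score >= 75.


Filtering records where score >= 75:
  Xander (score=87) -> YES
  Leo (score=67) -> no
  Vic (score=74) -> no
  Bob (score=62) -> no
  Pete (score=96) -> YES
  Uma (score=71) -> no
  Amir (score=97) -> YES
  Diana (score=68) -> no


ANSWER: Xander, Pete, Amir


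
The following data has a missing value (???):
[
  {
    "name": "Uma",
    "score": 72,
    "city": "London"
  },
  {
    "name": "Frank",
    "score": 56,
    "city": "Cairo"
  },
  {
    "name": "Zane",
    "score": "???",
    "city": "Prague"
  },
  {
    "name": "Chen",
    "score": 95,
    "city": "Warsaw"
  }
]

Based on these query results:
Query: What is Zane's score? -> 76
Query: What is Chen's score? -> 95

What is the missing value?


The missing value is Zane's score
From query: Zane's score = 76

ANSWER: 76


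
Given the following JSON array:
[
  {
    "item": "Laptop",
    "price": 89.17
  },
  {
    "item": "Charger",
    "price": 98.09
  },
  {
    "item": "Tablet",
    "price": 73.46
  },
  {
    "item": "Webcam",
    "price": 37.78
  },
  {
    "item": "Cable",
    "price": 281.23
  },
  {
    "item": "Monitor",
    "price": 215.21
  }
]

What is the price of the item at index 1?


Array index 1 -> Charger
price = 98.09

ANSWER: 98.09


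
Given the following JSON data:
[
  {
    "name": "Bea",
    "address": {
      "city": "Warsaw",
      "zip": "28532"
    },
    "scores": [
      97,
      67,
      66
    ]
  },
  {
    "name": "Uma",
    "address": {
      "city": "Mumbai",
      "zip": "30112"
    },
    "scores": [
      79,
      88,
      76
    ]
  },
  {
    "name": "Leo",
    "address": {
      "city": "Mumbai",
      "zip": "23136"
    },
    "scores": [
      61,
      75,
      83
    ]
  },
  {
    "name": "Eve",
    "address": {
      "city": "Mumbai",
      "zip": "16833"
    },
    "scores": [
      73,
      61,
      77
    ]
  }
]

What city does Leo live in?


Path: records[2].address.city
Value: Mumbai

ANSWER: Mumbai


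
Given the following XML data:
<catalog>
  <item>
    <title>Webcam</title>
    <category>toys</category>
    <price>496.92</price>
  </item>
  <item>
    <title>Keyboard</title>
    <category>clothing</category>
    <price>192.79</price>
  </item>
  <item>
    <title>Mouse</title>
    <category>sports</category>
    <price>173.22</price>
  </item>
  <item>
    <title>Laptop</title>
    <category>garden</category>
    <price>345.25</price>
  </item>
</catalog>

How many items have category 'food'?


Scanning <item> elements for <category>food</category>:
Count: 0

ANSWER: 0


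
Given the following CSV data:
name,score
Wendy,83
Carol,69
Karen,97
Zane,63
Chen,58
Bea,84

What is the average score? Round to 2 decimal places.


Scores: 83, 69, 97, 63, 58, 84
Sum = 454
Count = 6
Average = 454 / 6 = 75.67

ANSWER: 75.67


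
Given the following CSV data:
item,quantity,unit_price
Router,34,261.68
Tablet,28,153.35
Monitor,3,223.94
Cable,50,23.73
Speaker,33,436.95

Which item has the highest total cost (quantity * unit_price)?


Computing row totals:
  Router: 8897.12
  Tablet: 4293.8
  Monitor: 671.82
  Cable: 1186.5
  Speaker: 14419.35
Maximum: Speaker (14419.35)

ANSWER: Speaker


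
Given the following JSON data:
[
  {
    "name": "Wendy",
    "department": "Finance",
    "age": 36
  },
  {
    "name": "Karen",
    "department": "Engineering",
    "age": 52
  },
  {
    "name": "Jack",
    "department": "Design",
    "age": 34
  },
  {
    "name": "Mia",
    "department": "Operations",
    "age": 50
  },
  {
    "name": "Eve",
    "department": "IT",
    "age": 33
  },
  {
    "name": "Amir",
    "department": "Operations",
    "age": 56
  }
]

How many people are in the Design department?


Scanning records for department = Design
  Record 2: Jack
Count: 1

ANSWER: 1


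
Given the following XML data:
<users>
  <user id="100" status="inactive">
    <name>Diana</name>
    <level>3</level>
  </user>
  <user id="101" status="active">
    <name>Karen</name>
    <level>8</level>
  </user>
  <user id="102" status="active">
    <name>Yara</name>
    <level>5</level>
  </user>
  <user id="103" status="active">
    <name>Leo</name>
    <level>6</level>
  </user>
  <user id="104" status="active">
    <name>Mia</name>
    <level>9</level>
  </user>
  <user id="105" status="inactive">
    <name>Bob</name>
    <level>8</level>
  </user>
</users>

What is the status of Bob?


Finding user with name = Bob
user id="105" status="inactive"

ANSWER: inactive


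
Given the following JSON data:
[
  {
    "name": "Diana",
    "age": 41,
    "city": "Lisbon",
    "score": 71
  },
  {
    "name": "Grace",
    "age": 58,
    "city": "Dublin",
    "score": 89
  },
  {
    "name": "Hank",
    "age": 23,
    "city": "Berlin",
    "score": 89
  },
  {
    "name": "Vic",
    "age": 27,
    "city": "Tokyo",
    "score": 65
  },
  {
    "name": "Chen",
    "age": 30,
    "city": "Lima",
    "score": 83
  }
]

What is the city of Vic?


Looking up record where name = Vic
Record index: 3
Field 'city' = Tokyo

ANSWER: Tokyo


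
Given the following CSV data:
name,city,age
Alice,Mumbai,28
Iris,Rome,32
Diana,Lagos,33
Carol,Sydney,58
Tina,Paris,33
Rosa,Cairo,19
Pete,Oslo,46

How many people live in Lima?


Scanning city column for 'Lima':
Total matches: 0

ANSWER: 0


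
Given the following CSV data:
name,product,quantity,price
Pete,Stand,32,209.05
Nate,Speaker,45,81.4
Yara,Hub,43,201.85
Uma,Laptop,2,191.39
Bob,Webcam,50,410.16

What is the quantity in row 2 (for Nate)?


Row 2: Nate
Column 'quantity' = 45

ANSWER: 45


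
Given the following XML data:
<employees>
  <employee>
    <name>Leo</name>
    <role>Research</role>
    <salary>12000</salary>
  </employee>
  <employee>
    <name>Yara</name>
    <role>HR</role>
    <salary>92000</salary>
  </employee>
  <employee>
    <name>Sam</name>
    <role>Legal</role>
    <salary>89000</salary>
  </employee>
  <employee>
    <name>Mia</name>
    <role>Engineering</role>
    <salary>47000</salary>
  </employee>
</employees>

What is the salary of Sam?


Searching for <employee> with <name>Sam</name>
Found at position 3
<salary>89000</salary>

ANSWER: 89000


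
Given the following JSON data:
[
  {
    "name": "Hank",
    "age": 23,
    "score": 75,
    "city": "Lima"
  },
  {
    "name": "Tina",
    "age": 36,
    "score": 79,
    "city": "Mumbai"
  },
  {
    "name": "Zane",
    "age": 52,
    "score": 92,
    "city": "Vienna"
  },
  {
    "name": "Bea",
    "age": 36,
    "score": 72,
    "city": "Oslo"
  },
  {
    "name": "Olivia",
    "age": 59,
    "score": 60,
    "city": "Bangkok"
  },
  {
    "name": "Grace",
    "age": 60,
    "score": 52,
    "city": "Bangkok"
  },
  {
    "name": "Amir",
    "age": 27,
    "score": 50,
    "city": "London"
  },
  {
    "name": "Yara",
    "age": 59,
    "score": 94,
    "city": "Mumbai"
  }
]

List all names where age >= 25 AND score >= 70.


Checking both conditions:
  Hank (age=23, score=75) -> no
  Tina (age=36, score=79) -> YES
  Zane (age=52, score=92) -> YES
  Bea (age=36, score=72) -> YES
  Olivia (age=59, score=60) -> no
  Grace (age=60, score=52) -> no
  Amir (age=27, score=50) -> no
  Yara (age=59, score=94) -> YES


ANSWER: Tina, Zane, Bea, Yara


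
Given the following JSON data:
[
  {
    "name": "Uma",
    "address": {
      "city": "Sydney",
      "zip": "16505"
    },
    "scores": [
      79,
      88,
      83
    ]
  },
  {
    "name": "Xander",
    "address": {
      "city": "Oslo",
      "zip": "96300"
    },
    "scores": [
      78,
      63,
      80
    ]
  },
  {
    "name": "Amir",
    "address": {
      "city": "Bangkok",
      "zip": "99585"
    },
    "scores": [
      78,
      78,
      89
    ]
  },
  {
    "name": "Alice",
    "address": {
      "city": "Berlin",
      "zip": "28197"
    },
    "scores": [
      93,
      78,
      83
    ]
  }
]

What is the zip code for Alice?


Path: records[3].address.zip
Value: 28197

ANSWER: 28197


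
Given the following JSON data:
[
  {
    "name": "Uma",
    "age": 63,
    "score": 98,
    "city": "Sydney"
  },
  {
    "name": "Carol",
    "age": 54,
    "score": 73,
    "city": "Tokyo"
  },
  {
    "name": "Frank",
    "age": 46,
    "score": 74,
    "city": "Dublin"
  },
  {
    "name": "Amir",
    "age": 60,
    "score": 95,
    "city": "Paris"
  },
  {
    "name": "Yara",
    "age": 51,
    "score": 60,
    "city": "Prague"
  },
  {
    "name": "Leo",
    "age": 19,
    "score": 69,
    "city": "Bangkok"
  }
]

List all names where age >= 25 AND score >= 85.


Checking both conditions:
  Uma (age=63, score=98) -> YES
  Carol (age=54, score=73) -> no
  Frank (age=46, score=74) -> no
  Amir (age=60, score=95) -> YES
  Yara (age=51, score=60) -> no
  Leo (age=19, score=69) -> no


ANSWER: Uma, Amir


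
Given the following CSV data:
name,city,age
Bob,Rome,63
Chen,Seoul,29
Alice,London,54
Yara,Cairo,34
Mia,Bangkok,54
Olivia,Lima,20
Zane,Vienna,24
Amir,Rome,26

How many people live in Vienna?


Scanning city column for 'Vienna':
  Row 7: Zane -> MATCH
Total matches: 1

ANSWER: 1


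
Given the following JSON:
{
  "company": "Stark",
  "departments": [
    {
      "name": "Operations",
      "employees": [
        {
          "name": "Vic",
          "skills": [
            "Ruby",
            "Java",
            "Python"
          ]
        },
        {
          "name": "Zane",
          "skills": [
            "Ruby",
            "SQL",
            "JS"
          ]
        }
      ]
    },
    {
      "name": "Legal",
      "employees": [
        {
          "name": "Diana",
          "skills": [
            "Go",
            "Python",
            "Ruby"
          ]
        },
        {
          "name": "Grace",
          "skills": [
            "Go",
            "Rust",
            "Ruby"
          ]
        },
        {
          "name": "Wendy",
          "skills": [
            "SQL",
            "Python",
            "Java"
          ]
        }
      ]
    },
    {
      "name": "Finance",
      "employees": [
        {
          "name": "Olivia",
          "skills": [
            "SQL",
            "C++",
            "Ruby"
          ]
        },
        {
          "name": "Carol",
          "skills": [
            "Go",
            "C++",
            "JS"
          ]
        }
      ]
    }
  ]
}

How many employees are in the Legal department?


Path: departments[1].employees
Count: 3

ANSWER: 3


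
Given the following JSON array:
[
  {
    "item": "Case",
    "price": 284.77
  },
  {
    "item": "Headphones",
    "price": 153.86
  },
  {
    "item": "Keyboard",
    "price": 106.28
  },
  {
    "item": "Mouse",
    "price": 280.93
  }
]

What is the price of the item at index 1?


Array index 1 -> Headphones
price = 153.86

ANSWER: 153.86


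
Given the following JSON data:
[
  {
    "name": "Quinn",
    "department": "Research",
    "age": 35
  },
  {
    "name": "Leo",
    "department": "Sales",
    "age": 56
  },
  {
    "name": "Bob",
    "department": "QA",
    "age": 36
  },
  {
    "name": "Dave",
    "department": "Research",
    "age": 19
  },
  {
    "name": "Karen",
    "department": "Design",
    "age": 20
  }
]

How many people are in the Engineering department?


Scanning records for department = Engineering
  No matches found
Count: 0

ANSWER: 0


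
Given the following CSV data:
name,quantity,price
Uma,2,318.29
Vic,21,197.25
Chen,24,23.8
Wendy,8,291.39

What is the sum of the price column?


Values in 'price' column:
  Row 1: 318.29
  Row 2: 197.25
  Row 3: 23.8
  Row 4: 291.39
Sum = 318.29 + 197.25 + 23.8 + 291.39 = 830.73

ANSWER: 830.73


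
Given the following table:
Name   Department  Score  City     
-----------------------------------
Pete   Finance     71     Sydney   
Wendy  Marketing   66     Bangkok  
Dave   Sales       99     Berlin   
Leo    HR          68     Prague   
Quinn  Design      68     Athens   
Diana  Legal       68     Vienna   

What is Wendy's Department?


Row 2: Wendy
Department = Marketing

ANSWER: Marketing
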